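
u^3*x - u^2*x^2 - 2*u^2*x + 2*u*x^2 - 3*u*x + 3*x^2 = (u - 3)*(u - x)*(u*x + x)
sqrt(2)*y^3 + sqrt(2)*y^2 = y^2*(sqrt(2)*y + sqrt(2))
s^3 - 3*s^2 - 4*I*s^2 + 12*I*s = s*(s - 3)*(s - 4*I)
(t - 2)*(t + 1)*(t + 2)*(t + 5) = t^4 + 6*t^3 + t^2 - 24*t - 20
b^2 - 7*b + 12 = (b - 4)*(b - 3)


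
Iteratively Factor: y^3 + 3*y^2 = (y)*(y^2 + 3*y) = y*(y + 3)*(y)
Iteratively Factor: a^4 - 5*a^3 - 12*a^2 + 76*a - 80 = (a - 2)*(a^3 - 3*a^2 - 18*a + 40) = (a - 2)*(a + 4)*(a^2 - 7*a + 10) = (a - 5)*(a - 2)*(a + 4)*(a - 2)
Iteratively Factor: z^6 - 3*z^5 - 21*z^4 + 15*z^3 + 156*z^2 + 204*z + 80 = (z + 1)*(z^5 - 4*z^4 - 17*z^3 + 32*z^2 + 124*z + 80) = (z + 1)*(z + 2)*(z^4 - 6*z^3 - 5*z^2 + 42*z + 40) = (z + 1)*(z + 2)^2*(z^3 - 8*z^2 + 11*z + 20) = (z + 1)^2*(z + 2)^2*(z^2 - 9*z + 20) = (z - 4)*(z + 1)^2*(z + 2)^2*(z - 5)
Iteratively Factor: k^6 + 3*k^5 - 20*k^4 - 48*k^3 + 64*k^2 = (k)*(k^5 + 3*k^4 - 20*k^3 - 48*k^2 + 64*k) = k^2*(k^4 + 3*k^3 - 20*k^2 - 48*k + 64) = k^2*(k + 4)*(k^3 - k^2 - 16*k + 16) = k^2*(k + 4)^2*(k^2 - 5*k + 4) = k^2*(k - 4)*(k + 4)^2*(k - 1)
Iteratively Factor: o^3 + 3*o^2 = (o)*(o^2 + 3*o) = o*(o + 3)*(o)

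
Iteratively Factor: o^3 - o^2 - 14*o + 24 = (o - 2)*(o^2 + o - 12) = (o - 3)*(o - 2)*(o + 4)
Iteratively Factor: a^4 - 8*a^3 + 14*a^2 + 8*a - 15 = (a - 3)*(a^3 - 5*a^2 - a + 5) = (a - 5)*(a - 3)*(a^2 - 1) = (a - 5)*(a - 3)*(a - 1)*(a + 1)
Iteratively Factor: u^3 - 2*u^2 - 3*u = (u + 1)*(u^2 - 3*u) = u*(u + 1)*(u - 3)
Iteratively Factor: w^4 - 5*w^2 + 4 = (w - 1)*(w^3 + w^2 - 4*w - 4) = (w - 1)*(w + 2)*(w^2 - w - 2) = (w - 1)*(w + 1)*(w + 2)*(w - 2)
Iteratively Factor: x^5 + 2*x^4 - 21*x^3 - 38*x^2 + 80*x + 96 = (x + 4)*(x^4 - 2*x^3 - 13*x^2 + 14*x + 24) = (x - 2)*(x + 4)*(x^3 - 13*x - 12) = (x - 2)*(x + 1)*(x + 4)*(x^2 - x - 12) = (x - 2)*(x + 1)*(x + 3)*(x + 4)*(x - 4)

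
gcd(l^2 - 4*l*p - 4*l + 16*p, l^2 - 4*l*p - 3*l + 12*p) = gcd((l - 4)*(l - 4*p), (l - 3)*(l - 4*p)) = -l + 4*p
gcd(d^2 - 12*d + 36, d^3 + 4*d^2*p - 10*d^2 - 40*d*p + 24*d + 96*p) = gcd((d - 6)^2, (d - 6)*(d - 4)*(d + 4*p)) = d - 6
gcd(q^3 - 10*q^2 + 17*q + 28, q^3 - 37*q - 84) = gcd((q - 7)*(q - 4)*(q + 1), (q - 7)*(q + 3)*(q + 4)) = q - 7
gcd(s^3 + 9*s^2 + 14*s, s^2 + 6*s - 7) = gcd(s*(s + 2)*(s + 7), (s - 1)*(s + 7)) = s + 7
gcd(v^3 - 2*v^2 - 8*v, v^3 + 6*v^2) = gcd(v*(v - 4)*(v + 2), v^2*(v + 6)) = v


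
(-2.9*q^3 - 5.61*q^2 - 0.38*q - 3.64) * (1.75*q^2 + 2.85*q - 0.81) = -5.075*q^5 - 18.0825*q^4 - 14.3045*q^3 - 2.9089*q^2 - 10.0662*q + 2.9484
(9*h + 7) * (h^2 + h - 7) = 9*h^3 + 16*h^2 - 56*h - 49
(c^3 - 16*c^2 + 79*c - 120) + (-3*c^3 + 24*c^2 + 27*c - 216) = -2*c^3 + 8*c^2 + 106*c - 336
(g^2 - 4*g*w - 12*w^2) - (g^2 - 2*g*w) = -2*g*w - 12*w^2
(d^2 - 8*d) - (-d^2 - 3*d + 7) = 2*d^2 - 5*d - 7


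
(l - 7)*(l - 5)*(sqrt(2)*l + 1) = sqrt(2)*l^3 - 12*sqrt(2)*l^2 + l^2 - 12*l + 35*sqrt(2)*l + 35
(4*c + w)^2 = 16*c^2 + 8*c*w + w^2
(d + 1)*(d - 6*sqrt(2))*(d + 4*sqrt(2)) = d^3 - 2*sqrt(2)*d^2 + d^2 - 48*d - 2*sqrt(2)*d - 48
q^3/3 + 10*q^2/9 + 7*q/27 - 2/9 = (q/3 + 1)*(q - 1/3)*(q + 2/3)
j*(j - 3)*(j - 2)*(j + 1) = j^4 - 4*j^3 + j^2 + 6*j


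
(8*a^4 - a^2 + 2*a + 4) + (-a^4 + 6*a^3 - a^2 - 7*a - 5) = 7*a^4 + 6*a^3 - 2*a^2 - 5*a - 1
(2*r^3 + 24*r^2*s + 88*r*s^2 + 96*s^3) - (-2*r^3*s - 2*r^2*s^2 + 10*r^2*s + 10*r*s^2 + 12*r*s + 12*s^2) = 2*r^3*s + 2*r^3 + 2*r^2*s^2 + 14*r^2*s + 78*r*s^2 - 12*r*s + 96*s^3 - 12*s^2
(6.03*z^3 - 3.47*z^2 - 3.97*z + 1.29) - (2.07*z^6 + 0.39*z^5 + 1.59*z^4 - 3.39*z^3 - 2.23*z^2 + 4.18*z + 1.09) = -2.07*z^6 - 0.39*z^5 - 1.59*z^4 + 9.42*z^3 - 1.24*z^2 - 8.15*z + 0.2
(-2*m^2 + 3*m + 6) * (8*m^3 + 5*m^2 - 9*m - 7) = -16*m^5 + 14*m^4 + 81*m^3 + 17*m^2 - 75*m - 42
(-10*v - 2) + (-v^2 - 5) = -v^2 - 10*v - 7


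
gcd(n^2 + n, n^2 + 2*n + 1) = n + 1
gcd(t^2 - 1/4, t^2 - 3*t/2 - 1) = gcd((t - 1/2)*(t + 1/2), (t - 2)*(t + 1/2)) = t + 1/2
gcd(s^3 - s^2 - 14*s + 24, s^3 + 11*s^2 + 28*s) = s + 4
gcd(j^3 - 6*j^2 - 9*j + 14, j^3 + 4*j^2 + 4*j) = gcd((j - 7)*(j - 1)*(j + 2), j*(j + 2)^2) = j + 2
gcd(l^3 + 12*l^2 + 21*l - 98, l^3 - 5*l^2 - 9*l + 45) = 1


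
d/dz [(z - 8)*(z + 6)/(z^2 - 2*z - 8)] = 80*(z - 1)/(z^4 - 4*z^3 - 12*z^2 + 32*z + 64)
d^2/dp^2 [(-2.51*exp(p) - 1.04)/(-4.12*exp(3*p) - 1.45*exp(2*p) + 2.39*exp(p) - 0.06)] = (170.422976*exp(6*p) + 203.864604*exp(5*p) + 172.481707*exp(4*p) - 11.102675*exp(3*p) - 14.436372*exp(2*p) + 5.938598*exp(p) + 0.158172)*exp(p)/(69.934528*exp(9*p) + 73.83864*exp(8*p) - 95.719548*exp(7*p) - 79.563143*exp(6*p) + 57.677271*exp(5*p) + 21.681237*exp(4*p) - 14.855003*exp(3*p) + 1.043838*exp(2*p) - 0.025812*exp(p) + 0.000216)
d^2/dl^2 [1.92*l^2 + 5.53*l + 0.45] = 3.84000000000000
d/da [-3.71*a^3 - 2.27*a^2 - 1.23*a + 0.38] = -11.13*a^2 - 4.54*a - 1.23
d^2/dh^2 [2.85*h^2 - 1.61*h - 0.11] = 5.70000000000000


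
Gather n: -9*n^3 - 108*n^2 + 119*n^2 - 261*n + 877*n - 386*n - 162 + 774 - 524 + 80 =-9*n^3 + 11*n^2 + 230*n + 168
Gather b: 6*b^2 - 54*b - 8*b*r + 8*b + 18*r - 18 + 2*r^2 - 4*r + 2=6*b^2 + b*(-8*r - 46) + 2*r^2 + 14*r - 16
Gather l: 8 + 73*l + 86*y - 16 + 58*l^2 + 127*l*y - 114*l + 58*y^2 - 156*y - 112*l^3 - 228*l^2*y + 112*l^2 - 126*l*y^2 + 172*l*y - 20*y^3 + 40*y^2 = -112*l^3 + l^2*(170 - 228*y) + l*(-126*y^2 + 299*y - 41) - 20*y^3 + 98*y^2 - 70*y - 8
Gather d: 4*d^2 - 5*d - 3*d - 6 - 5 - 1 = 4*d^2 - 8*d - 12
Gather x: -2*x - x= -3*x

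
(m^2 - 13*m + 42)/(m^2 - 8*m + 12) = (m - 7)/(m - 2)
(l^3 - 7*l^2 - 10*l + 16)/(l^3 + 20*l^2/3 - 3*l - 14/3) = 3*(l^2 - 6*l - 16)/(3*l^2 + 23*l + 14)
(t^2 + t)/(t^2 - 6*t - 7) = t/(t - 7)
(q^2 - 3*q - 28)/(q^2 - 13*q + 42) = (q + 4)/(q - 6)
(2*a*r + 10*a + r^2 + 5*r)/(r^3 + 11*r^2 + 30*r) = (2*a + r)/(r*(r + 6))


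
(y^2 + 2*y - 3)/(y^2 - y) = (y + 3)/y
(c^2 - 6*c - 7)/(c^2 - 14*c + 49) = (c + 1)/(c - 7)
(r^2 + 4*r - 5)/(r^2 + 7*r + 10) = (r - 1)/(r + 2)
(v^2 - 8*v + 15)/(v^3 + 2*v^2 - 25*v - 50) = (v - 3)/(v^2 + 7*v + 10)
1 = 1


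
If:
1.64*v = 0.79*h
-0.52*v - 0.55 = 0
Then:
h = -2.20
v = -1.06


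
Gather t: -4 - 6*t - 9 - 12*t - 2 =-18*t - 15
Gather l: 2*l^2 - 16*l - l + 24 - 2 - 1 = 2*l^2 - 17*l + 21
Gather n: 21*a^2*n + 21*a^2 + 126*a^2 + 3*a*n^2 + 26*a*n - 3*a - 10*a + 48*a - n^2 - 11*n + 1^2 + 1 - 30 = 147*a^2 + 35*a + n^2*(3*a - 1) + n*(21*a^2 + 26*a - 11) - 28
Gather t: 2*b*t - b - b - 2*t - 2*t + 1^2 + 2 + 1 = -2*b + t*(2*b - 4) + 4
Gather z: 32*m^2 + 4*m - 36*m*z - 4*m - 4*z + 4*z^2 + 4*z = 32*m^2 - 36*m*z + 4*z^2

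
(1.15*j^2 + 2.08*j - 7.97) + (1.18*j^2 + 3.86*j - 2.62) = 2.33*j^2 + 5.94*j - 10.59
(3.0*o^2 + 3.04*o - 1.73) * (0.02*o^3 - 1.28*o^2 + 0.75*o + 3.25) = 0.06*o^5 - 3.7792*o^4 - 1.6758*o^3 + 14.2444*o^2 + 8.5825*o - 5.6225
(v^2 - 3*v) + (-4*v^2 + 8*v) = -3*v^2 + 5*v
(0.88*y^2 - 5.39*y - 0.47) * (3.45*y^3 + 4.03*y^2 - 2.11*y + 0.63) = 3.036*y^5 - 15.0491*y^4 - 25.2*y^3 + 10.0332*y^2 - 2.404*y - 0.2961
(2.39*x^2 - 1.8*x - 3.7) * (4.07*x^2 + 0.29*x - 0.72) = 9.7273*x^4 - 6.6329*x^3 - 17.3018*x^2 + 0.223*x + 2.664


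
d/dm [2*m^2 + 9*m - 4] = 4*m + 9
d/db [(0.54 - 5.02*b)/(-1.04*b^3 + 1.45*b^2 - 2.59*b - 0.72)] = (-10.4416*b^3 + 8.9638*b^2 - 1.566*b + 5.013)/(1.0816*b^6 - 3.016*b^5 + 7.4897*b^4 - 6.0134*b^3 + 4.6201*b^2 + 3.7296*b + 0.5184)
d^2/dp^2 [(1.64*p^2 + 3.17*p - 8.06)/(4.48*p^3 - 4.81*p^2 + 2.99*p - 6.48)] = (65.830912*p^6 + 381.739008*p^5 - 2482.876032*p^4 + 3554.40117*p^3 - 969.038244*p^2 - 1301.232036*p + 618.893924)/(89.915392*p^9 - 289.615872*p^8 + 490.980672*p^7 - 888.038689*p^6 + 1165.503105*p^5 - 1099.576803*p^4 + 1150.250147*p^3 - 779.717016*p^2 + 376.653888*p - 272.097792)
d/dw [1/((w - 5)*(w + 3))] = 2*(1 - w)/(w^4 - 4*w^3 - 26*w^2 + 60*w + 225)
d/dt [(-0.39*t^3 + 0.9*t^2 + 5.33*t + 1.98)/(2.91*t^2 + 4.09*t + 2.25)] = (-1.1349*t^4 - 3.1902*t^3 - 14.4618*t^2 - 7.4736*t + 3.8943)/(8.4681*t^4 + 23.8038*t^3 + 29.8231*t^2 + 18.405*t + 5.0625)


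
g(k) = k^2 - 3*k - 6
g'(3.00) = 3.00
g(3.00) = -6.00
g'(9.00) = 15.00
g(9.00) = 48.00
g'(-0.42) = -3.84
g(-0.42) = -4.56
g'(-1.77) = -6.54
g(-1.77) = 2.44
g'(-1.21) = -5.42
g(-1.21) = -0.91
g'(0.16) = -2.68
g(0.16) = -6.45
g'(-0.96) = -4.92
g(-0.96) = -2.20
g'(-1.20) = -5.40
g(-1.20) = -0.96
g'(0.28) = -2.44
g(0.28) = -6.76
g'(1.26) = -0.48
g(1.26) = -8.19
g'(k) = 2*k - 3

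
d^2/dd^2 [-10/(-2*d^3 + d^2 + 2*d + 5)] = 20*((1 - 6*d)*(-2*d^3 + d^2 + 2*d + 5) - 4*(-3*d^2 + d + 1)^2)/(-2*d^3 + d^2 + 2*d + 5)^3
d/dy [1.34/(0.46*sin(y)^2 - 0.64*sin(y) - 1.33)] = (0.8576 - 1.2328*sin(y))*cos(y)/(-0.46*sin(y)^2 + 0.64*sin(y) + 1.33)^2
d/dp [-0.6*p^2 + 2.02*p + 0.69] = 2.02 - 1.2*p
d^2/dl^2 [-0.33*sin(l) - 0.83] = 0.33*sin(l)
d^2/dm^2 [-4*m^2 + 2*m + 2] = -8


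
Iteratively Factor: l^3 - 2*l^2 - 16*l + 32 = (l - 2)*(l^2 - 16) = (l - 4)*(l - 2)*(l + 4)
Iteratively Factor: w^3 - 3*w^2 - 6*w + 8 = (w - 1)*(w^2 - 2*w - 8) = (w - 1)*(w + 2)*(w - 4)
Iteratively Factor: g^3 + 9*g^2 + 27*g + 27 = (g + 3)*(g^2 + 6*g + 9) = (g + 3)^2*(g + 3)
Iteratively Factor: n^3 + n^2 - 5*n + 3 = (n - 1)*(n^2 + 2*n - 3) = (n - 1)^2*(n + 3)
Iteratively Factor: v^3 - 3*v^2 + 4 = (v - 2)*(v^2 - v - 2) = (v - 2)^2*(v + 1)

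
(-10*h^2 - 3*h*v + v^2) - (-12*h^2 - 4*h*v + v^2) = 2*h^2 + h*v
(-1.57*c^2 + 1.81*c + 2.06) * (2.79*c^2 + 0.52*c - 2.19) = -4.3803*c^4 + 4.2335*c^3 + 10.1269*c^2 - 2.8927*c - 4.5114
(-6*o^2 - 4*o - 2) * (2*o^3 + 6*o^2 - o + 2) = -12*o^5 - 44*o^4 - 22*o^3 - 20*o^2 - 6*o - 4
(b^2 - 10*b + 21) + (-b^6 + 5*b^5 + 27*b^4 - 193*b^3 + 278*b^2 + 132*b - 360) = -b^6 + 5*b^5 + 27*b^4 - 193*b^3 + 279*b^2 + 122*b - 339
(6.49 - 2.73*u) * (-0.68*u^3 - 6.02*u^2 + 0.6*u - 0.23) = 1.8564*u^4 + 12.0214*u^3 - 40.7078*u^2 + 4.5219*u - 1.4927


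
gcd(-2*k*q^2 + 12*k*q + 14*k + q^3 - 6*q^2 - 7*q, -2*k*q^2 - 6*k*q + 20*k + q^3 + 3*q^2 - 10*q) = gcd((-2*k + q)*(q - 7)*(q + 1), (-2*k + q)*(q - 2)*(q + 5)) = -2*k + q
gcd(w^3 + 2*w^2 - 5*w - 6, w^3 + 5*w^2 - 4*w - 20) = w - 2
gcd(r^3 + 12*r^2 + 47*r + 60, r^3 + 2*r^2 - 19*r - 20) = r + 5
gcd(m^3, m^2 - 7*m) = m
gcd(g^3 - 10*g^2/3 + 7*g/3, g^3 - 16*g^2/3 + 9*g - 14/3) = g^2 - 10*g/3 + 7/3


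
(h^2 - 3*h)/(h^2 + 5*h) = (h - 3)/(h + 5)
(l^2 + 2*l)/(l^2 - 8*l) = (l + 2)/(l - 8)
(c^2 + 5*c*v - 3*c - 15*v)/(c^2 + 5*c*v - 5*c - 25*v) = (c - 3)/(c - 5)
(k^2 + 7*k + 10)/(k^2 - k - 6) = (k + 5)/(k - 3)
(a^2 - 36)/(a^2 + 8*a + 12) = (a - 6)/(a + 2)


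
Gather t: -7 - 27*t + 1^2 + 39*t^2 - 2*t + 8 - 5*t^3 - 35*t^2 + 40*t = -5*t^3 + 4*t^2 + 11*t + 2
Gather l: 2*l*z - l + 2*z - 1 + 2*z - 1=l*(2*z - 1) + 4*z - 2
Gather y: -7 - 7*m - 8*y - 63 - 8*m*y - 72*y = -7*m + y*(-8*m - 80) - 70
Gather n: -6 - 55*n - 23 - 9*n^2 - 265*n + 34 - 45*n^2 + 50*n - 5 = -54*n^2 - 270*n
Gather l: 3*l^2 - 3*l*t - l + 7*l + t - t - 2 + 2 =3*l^2 + l*(6 - 3*t)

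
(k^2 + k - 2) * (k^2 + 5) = k^4 + k^3 + 3*k^2 + 5*k - 10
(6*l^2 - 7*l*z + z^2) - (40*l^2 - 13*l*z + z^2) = -34*l^2 + 6*l*z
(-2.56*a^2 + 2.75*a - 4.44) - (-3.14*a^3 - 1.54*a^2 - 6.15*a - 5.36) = 3.14*a^3 - 1.02*a^2 + 8.9*a + 0.92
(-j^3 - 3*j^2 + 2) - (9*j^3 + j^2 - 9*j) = -10*j^3 - 4*j^2 + 9*j + 2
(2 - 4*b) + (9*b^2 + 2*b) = 9*b^2 - 2*b + 2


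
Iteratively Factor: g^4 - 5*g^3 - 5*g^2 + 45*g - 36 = (g - 1)*(g^3 - 4*g^2 - 9*g + 36) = (g - 4)*(g - 1)*(g^2 - 9) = (g - 4)*(g - 1)*(g + 3)*(g - 3)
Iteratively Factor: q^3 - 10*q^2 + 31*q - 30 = (q - 3)*(q^2 - 7*q + 10) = (q - 5)*(q - 3)*(q - 2)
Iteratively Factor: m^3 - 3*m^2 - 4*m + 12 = (m + 2)*(m^2 - 5*m + 6) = (m - 2)*(m + 2)*(m - 3)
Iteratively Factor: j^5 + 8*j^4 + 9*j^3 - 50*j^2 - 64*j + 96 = (j - 2)*(j^4 + 10*j^3 + 29*j^2 + 8*j - 48) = (j - 2)*(j + 4)*(j^3 + 6*j^2 + 5*j - 12) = (j - 2)*(j + 3)*(j + 4)*(j^2 + 3*j - 4) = (j - 2)*(j - 1)*(j + 3)*(j + 4)*(j + 4)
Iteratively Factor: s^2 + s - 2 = (s + 2)*(s - 1)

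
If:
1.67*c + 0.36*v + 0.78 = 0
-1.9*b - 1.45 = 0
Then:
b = -0.76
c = -0.215568862275449*v - 0.467065868263473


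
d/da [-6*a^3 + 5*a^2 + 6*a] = -18*a^2 + 10*a + 6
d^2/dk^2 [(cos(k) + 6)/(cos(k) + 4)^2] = (133*cos(k)/4 - 4*cos(2*k) - cos(3*k)/4 + 16)/(cos(k) + 4)^4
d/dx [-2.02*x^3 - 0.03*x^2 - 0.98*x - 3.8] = -6.06*x^2 - 0.06*x - 0.98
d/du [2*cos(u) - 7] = -2*sin(u)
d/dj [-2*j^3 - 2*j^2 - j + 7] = -6*j^2 - 4*j - 1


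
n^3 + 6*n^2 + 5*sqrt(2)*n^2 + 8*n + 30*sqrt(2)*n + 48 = (n + 6)*(n + sqrt(2))*(n + 4*sqrt(2))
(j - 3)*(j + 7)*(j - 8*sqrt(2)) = j^3 - 8*sqrt(2)*j^2 + 4*j^2 - 32*sqrt(2)*j - 21*j + 168*sqrt(2)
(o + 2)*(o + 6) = o^2 + 8*o + 12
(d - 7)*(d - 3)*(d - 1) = d^3 - 11*d^2 + 31*d - 21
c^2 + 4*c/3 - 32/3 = (c - 8/3)*(c + 4)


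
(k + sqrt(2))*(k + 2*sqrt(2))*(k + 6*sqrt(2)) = k^3 + 9*sqrt(2)*k^2 + 40*k + 24*sqrt(2)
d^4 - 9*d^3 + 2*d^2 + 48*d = d*(d - 8)*(d - 3)*(d + 2)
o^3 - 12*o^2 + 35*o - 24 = (o - 8)*(o - 3)*(o - 1)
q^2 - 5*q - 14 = (q - 7)*(q + 2)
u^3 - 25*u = u*(u - 5)*(u + 5)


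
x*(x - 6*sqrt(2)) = x^2 - 6*sqrt(2)*x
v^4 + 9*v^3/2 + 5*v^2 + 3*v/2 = v*(v + 1/2)*(v + 1)*(v + 3)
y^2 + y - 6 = (y - 2)*(y + 3)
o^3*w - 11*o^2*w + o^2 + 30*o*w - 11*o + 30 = (o - 6)*(o - 5)*(o*w + 1)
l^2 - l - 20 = (l - 5)*(l + 4)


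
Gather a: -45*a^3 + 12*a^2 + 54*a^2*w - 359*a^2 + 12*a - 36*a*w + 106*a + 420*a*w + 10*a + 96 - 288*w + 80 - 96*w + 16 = -45*a^3 + a^2*(54*w - 347) + a*(384*w + 128) - 384*w + 192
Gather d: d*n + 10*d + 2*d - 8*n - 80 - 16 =d*(n + 12) - 8*n - 96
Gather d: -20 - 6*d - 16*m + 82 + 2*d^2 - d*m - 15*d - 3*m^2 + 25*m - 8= 2*d^2 + d*(-m - 21) - 3*m^2 + 9*m + 54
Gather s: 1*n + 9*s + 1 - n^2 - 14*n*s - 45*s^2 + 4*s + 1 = -n^2 + n - 45*s^2 + s*(13 - 14*n) + 2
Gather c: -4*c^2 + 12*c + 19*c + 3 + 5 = -4*c^2 + 31*c + 8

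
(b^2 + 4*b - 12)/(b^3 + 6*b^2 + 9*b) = (b^2 + 4*b - 12)/(b*(b^2 + 6*b + 9))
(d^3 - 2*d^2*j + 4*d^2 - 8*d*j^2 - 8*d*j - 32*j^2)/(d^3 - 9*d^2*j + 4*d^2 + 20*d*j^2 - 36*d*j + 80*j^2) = (d + 2*j)/(d - 5*j)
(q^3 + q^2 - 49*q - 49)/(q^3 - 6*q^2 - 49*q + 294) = (q + 1)/(q - 6)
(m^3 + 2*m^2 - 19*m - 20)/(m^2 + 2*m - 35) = (m^3 + 2*m^2 - 19*m - 20)/(m^2 + 2*m - 35)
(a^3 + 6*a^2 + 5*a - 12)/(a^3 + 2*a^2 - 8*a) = (a^2 + 2*a - 3)/(a*(a - 2))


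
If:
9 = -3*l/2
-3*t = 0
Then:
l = -6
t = 0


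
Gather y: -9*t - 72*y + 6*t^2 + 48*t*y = 6*t^2 - 9*t + y*(48*t - 72)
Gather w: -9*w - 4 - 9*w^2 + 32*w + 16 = -9*w^2 + 23*w + 12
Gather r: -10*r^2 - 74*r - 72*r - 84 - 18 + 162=-10*r^2 - 146*r + 60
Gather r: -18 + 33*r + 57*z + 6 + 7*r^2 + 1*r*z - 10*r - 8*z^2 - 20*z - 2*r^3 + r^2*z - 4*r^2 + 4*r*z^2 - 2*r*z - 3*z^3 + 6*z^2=-2*r^3 + r^2*(z + 3) + r*(4*z^2 - z + 23) - 3*z^3 - 2*z^2 + 37*z - 12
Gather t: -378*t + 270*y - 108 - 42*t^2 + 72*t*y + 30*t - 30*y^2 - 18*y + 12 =-42*t^2 + t*(72*y - 348) - 30*y^2 + 252*y - 96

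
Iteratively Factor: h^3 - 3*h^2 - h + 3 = (h - 1)*(h^2 - 2*h - 3) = (h - 1)*(h + 1)*(h - 3)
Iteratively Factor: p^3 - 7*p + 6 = (p + 3)*(p^2 - 3*p + 2) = (p - 1)*(p + 3)*(p - 2)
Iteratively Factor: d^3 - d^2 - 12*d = (d)*(d^2 - d - 12) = d*(d + 3)*(d - 4)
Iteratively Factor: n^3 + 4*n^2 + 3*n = (n + 1)*(n^2 + 3*n) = (n + 1)*(n + 3)*(n)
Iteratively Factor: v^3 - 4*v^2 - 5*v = (v + 1)*(v^2 - 5*v) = v*(v + 1)*(v - 5)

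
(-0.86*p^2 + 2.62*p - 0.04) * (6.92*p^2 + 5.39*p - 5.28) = -5.9512*p^4 + 13.495*p^3 + 18.3858*p^2 - 14.0492*p + 0.2112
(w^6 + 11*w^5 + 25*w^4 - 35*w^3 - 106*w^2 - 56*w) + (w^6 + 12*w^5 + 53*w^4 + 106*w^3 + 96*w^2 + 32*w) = 2*w^6 + 23*w^5 + 78*w^4 + 71*w^3 - 10*w^2 - 24*w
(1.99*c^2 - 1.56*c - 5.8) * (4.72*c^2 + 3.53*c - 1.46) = 9.3928*c^4 - 0.338500000000001*c^3 - 35.7882*c^2 - 18.1964*c + 8.468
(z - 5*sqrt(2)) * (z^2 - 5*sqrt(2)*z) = z^3 - 10*sqrt(2)*z^2 + 50*z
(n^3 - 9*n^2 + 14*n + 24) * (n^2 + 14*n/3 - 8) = n^5 - 13*n^4/3 - 36*n^3 + 484*n^2/3 - 192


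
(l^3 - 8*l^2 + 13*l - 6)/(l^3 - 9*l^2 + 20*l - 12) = (l - 1)/(l - 2)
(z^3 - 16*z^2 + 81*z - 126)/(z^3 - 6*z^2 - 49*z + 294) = (z - 3)/(z + 7)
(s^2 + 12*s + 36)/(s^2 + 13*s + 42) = (s + 6)/(s + 7)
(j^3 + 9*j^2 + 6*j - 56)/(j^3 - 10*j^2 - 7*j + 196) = (j^2 + 5*j - 14)/(j^2 - 14*j + 49)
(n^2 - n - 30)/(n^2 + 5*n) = (n - 6)/n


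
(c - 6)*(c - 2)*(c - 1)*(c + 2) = c^4 - 7*c^3 + 2*c^2 + 28*c - 24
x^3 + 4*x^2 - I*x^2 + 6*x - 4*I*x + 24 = (x + 4)*(x - 3*I)*(x + 2*I)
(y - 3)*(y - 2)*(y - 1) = y^3 - 6*y^2 + 11*y - 6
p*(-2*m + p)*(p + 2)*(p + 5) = -2*m*p^3 - 14*m*p^2 - 20*m*p + p^4 + 7*p^3 + 10*p^2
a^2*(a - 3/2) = a^3 - 3*a^2/2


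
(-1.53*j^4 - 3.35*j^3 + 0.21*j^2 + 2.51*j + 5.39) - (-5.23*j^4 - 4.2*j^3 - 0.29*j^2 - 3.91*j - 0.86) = 3.7*j^4 + 0.85*j^3 + 0.5*j^2 + 6.42*j + 6.25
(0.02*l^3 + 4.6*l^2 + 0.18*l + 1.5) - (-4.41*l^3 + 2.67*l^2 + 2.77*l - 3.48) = 4.43*l^3 + 1.93*l^2 - 2.59*l + 4.98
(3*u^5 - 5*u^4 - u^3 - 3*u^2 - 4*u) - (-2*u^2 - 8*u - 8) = 3*u^5 - 5*u^4 - u^3 - u^2 + 4*u + 8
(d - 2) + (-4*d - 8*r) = -3*d - 8*r - 2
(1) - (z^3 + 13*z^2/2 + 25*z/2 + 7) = -z^3 - 13*z^2/2 - 25*z/2 - 6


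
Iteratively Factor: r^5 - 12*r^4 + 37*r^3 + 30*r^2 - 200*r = (r)*(r^4 - 12*r^3 + 37*r^2 + 30*r - 200) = r*(r + 2)*(r^3 - 14*r^2 + 65*r - 100) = r*(r - 5)*(r + 2)*(r^2 - 9*r + 20) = r*(r - 5)*(r - 4)*(r + 2)*(r - 5)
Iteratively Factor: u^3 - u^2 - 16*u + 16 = (u - 4)*(u^2 + 3*u - 4) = (u - 4)*(u + 4)*(u - 1)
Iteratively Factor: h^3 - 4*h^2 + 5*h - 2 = (h - 1)*(h^2 - 3*h + 2) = (h - 1)^2*(h - 2)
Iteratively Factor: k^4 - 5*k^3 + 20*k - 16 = (k - 4)*(k^3 - k^2 - 4*k + 4) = (k - 4)*(k + 2)*(k^2 - 3*k + 2) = (k - 4)*(k - 2)*(k + 2)*(k - 1)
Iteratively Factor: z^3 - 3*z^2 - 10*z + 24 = (z - 2)*(z^2 - z - 12) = (z - 2)*(z + 3)*(z - 4)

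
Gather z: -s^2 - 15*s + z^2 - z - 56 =-s^2 - 15*s + z^2 - z - 56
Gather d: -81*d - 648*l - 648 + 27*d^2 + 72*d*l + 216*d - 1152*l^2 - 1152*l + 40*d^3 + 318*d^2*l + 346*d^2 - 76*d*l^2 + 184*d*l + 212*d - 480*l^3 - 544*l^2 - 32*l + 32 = 40*d^3 + d^2*(318*l + 373) + d*(-76*l^2 + 256*l + 347) - 480*l^3 - 1696*l^2 - 1832*l - 616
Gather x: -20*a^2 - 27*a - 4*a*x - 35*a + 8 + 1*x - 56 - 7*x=-20*a^2 - 62*a + x*(-4*a - 6) - 48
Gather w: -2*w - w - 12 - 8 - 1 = -3*w - 21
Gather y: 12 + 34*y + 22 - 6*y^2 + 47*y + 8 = -6*y^2 + 81*y + 42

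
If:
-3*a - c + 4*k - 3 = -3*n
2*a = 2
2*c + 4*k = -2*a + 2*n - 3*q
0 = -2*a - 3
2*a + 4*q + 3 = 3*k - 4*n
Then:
No Solution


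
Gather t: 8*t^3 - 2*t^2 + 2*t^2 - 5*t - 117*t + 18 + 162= 8*t^3 - 122*t + 180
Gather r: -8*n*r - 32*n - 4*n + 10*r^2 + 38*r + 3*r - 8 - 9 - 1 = -36*n + 10*r^2 + r*(41 - 8*n) - 18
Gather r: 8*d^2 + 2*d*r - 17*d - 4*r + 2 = 8*d^2 - 17*d + r*(2*d - 4) + 2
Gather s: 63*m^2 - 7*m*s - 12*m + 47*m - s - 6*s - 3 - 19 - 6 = 63*m^2 + 35*m + s*(-7*m - 7) - 28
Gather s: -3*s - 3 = -3*s - 3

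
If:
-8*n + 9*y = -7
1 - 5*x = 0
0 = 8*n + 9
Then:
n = -9/8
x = 1/5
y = -16/9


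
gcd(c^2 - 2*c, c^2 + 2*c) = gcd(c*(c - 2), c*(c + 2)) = c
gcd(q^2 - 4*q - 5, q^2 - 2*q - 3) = q + 1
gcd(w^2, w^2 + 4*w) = w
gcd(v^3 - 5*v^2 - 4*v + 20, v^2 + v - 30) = v - 5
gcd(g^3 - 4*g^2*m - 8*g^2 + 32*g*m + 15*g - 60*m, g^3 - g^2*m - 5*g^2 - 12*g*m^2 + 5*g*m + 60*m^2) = g^2 - 4*g*m - 5*g + 20*m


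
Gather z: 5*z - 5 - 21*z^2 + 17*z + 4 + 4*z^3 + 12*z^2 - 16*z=4*z^3 - 9*z^2 + 6*z - 1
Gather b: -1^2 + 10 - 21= -12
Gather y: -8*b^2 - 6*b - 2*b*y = -8*b^2 - 2*b*y - 6*b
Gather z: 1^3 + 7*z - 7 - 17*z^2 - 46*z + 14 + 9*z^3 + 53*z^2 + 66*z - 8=9*z^3 + 36*z^2 + 27*z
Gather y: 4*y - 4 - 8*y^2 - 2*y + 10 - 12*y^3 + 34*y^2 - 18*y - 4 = -12*y^3 + 26*y^2 - 16*y + 2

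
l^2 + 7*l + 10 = (l + 2)*(l + 5)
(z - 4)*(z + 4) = z^2 - 16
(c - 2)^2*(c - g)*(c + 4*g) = c^4 + 3*c^3*g - 4*c^3 - 4*c^2*g^2 - 12*c^2*g + 4*c^2 + 16*c*g^2 + 12*c*g - 16*g^2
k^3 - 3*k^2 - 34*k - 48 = (k - 8)*(k + 2)*(k + 3)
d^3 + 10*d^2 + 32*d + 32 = (d + 2)*(d + 4)^2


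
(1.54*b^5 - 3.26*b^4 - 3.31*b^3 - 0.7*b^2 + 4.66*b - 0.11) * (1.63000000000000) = 2.5102*b^5 - 5.3138*b^4 - 5.3953*b^3 - 1.141*b^2 + 7.5958*b - 0.1793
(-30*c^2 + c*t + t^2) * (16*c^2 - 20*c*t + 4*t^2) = -480*c^4 + 616*c^3*t - 124*c^2*t^2 - 16*c*t^3 + 4*t^4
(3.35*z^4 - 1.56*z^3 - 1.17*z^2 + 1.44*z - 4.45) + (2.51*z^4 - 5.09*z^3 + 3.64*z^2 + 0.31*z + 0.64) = 5.86*z^4 - 6.65*z^3 + 2.47*z^2 + 1.75*z - 3.81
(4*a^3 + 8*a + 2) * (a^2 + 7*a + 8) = 4*a^5 + 28*a^4 + 40*a^3 + 58*a^2 + 78*a + 16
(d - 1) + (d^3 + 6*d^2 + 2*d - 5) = d^3 + 6*d^2 + 3*d - 6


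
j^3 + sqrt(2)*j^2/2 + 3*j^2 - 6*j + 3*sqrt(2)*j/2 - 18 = (j + 3)*(j - 3*sqrt(2)/2)*(j + 2*sqrt(2))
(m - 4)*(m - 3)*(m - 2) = m^3 - 9*m^2 + 26*m - 24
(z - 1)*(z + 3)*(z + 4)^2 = z^4 + 10*z^3 + 29*z^2 + 8*z - 48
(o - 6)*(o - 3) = o^2 - 9*o + 18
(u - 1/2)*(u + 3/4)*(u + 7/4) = u^3 + 2*u^2 + u/16 - 21/32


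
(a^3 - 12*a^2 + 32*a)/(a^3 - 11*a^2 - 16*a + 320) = a*(a - 4)/(a^2 - 3*a - 40)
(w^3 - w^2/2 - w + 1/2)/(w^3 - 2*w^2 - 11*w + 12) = (w^2 + w/2 - 1/2)/(w^2 - w - 12)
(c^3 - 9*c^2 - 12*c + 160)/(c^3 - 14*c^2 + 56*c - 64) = (c^2 - c - 20)/(c^2 - 6*c + 8)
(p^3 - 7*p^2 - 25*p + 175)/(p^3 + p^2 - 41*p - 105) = (p - 5)/(p + 3)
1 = 1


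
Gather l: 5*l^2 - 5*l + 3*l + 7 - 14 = 5*l^2 - 2*l - 7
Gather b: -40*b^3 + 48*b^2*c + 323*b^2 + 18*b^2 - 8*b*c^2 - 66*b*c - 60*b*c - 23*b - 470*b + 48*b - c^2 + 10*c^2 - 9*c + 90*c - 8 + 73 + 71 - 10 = -40*b^3 + b^2*(48*c + 341) + b*(-8*c^2 - 126*c - 445) + 9*c^2 + 81*c + 126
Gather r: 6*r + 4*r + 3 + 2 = 10*r + 5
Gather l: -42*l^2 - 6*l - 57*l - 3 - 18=-42*l^2 - 63*l - 21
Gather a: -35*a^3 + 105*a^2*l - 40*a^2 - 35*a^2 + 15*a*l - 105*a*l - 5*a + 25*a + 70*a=-35*a^3 + a^2*(105*l - 75) + a*(90 - 90*l)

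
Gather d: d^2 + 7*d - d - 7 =d^2 + 6*d - 7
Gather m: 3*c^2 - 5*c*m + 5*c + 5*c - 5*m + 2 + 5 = 3*c^2 + 10*c + m*(-5*c - 5) + 7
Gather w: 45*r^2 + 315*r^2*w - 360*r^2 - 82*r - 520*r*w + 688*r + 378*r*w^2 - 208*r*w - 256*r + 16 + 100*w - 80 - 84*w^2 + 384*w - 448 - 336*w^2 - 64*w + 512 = -315*r^2 + 350*r + w^2*(378*r - 420) + w*(315*r^2 - 728*r + 420)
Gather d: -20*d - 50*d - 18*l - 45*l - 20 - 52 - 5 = -70*d - 63*l - 77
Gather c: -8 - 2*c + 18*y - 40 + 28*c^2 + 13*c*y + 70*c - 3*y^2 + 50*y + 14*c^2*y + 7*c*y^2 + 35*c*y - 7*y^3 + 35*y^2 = c^2*(14*y + 28) + c*(7*y^2 + 48*y + 68) - 7*y^3 + 32*y^2 + 68*y - 48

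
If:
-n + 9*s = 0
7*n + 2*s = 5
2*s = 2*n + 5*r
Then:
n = 9/13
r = -16/65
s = 1/13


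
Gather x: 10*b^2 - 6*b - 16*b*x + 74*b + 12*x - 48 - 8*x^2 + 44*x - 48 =10*b^2 + 68*b - 8*x^2 + x*(56 - 16*b) - 96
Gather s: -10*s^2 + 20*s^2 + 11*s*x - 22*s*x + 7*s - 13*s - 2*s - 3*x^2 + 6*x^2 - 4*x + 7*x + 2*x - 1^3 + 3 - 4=10*s^2 + s*(-11*x - 8) + 3*x^2 + 5*x - 2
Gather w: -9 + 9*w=9*w - 9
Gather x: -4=-4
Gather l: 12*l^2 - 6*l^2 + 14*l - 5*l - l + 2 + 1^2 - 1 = 6*l^2 + 8*l + 2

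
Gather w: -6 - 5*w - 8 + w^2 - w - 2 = w^2 - 6*w - 16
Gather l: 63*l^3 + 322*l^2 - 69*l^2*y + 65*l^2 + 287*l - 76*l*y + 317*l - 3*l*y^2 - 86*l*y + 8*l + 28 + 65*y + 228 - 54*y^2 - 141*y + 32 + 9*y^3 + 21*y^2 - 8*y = 63*l^3 + l^2*(387 - 69*y) + l*(-3*y^2 - 162*y + 612) + 9*y^3 - 33*y^2 - 84*y + 288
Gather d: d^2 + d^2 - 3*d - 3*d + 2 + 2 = 2*d^2 - 6*d + 4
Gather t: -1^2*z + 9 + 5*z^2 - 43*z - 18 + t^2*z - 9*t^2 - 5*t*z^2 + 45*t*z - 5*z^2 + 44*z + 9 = t^2*(z - 9) + t*(-5*z^2 + 45*z)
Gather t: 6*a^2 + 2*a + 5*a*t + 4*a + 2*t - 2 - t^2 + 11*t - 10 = 6*a^2 + 6*a - t^2 + t*(5*a + 13) - 12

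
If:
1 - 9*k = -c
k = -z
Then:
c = -9*z - 1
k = -z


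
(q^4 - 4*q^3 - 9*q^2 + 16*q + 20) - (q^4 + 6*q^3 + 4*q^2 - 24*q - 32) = -10*q^3 - 13*q^2 + 40*q + 52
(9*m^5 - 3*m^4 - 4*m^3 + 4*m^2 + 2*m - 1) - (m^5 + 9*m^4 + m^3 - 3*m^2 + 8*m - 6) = 8*m^5 - 12*m^4 - 5*m^3 + 7*m^2 - 6*m + 5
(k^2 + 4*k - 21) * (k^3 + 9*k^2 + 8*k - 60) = k^5 + 13*k^4 + 23*k^3 - 217*k^2 - 408*k + 1260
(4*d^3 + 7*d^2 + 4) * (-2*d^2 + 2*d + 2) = -8*d^5 - 6*d^4 + 22*d^3 + 6*d^2 + 8*d + 8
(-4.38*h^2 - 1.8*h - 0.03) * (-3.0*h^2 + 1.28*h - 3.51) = 13.14*h^4 - 0.206399999999999*h^3 + 13.1598*h^2 + 6.2796*h + 0.1053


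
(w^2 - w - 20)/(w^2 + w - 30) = (w + 4)/(w + 6)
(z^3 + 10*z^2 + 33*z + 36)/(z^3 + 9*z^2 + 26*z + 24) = (z + 3)/(z + 2)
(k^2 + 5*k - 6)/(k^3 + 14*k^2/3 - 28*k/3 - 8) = 3*(k - 1)/(3*k^2 - 4*k - 4)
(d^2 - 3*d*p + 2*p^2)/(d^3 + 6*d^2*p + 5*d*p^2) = (d^2 - 3*d*p + 2*p^2)/(d*(d^2 + 6*d*p + 5*p^2))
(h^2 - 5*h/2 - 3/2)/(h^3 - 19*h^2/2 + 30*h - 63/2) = (2*h + 1)/(2*h^2 - 13*h + 21)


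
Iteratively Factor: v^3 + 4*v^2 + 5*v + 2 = (v + 1)*(v^2 + 3*v + 2) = (v + 1)*(v + 2)*(v + 1)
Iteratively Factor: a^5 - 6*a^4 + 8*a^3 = (a)*(a^4 - 6*a^3 + 8*a^2) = a^2*(a^3 - 6*a^2 + 8*a) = a^3*(a^2 - 6*a + 8) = a^3*(a - 4)*(a - 2)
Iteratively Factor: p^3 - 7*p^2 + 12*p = (p)*(p^2 - 7*p + 12) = p*(p - 3)*(p - 4)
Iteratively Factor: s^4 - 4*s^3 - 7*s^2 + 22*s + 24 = (s + 2)*(s^3 - 6*s^2 + 5*s + 12) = (s - 4)*(s + 2)*(s^2 - 2*s - 3) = (s - 4)*(s + 1)*(s + 2)*(s - 3)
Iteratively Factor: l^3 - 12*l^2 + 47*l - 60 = (l - 3)*(l^2 - 9*l + 20) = (l - 5)*(l - 3)*(l - 4)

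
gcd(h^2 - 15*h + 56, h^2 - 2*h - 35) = h - 7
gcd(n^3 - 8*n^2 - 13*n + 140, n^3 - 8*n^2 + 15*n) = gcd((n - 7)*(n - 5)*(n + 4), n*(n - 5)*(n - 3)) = n - 5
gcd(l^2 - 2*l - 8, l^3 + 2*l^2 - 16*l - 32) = l^2 - 2*l - 8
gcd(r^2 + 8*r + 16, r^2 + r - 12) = r + 4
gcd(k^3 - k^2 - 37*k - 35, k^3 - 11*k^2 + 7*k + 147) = k - 7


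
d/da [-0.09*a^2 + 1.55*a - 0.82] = 1.55 - 0.18*a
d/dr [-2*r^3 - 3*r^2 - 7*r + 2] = -6*r^2 - 6*r - 7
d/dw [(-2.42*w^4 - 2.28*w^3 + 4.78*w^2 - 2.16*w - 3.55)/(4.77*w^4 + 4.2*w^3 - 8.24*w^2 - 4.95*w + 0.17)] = (0.711600000000004*w^6 - 5.7196*w^5 + 65.5578*w^4 + 106.8044*w^3 + 2.1078*w^2 - 56.8788*w - 17.9397)/(22.7529*w^8 + 40.068*w^7 - 60.9696*w^6 - 116.439*w^5 + 27.9394*w^4 + 83.004*w^3 + 21.7009*w^2 - 1.683*w + 0.0289)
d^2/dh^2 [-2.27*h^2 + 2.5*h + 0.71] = -4.54000000000000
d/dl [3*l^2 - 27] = 6*l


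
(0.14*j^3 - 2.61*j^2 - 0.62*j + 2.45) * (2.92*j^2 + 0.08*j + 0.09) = 0.4088*j^5 - 7.61*j^4 - 2.0066*j^3 + 6.8695*j^2 + 0.1402*j + 0.2205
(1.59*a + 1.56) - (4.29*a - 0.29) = 1.85 - 2.7*a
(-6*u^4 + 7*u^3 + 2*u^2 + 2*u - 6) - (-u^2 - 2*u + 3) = -6*u^4 + 7*u^3 + 3*u^2 + 4*u - 9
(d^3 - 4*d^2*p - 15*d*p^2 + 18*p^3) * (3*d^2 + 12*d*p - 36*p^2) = 3*d^5 - 129*d^3*p^2 + 18*d^2*p^3 + 756*d*p^4 - 648*p^5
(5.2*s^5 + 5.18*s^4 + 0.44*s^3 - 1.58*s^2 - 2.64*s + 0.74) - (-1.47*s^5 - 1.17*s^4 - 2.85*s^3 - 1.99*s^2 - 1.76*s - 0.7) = 6.67*s^5 + 6.35*s^4 + 3.29*s^3 + 0.41*s^2 - 0.88*s + 1.44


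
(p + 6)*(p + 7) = p^2 + 13*p + 42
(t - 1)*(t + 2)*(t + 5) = t^3 + 6*t^2 + 3*t - 10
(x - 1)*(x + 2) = x^2 + x - 2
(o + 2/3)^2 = o^2 + 4*o/3 + 4/9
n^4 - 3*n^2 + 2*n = n*(n - 1)^2*(n + 2)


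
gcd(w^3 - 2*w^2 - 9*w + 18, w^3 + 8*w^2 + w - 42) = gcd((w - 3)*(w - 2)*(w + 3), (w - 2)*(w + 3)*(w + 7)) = w^2 + w - 6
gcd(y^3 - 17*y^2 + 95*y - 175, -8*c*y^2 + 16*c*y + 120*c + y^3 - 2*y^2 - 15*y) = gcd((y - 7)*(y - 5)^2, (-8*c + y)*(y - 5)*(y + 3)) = y - 5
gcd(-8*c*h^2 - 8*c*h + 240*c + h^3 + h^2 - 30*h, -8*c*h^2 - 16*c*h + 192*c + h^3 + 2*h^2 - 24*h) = 8*c*h + 48*c - h^2 - 6*h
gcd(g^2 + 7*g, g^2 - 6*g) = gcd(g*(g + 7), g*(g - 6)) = g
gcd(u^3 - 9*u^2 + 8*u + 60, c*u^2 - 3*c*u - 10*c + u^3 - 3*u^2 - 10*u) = u^2 - 3*u - 10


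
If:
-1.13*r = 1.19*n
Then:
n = -0.949579831932773*r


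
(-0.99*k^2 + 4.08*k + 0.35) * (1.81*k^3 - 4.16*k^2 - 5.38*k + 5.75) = -1.7919*k^5 + 11.5032*k^4 - 11.0131*k^3 - 29.0989*k^2 + 21.577*k + 2.0125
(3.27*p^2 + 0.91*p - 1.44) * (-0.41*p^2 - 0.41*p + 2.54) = -1.3407*p^4 - 1.7138*p^3 + 8.5231*p^2 + 2.9018*p - 3.6576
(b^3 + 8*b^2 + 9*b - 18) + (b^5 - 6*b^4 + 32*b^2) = b^5 - 6*b^4 + b^3 + 40*b^2 + 9*b - 18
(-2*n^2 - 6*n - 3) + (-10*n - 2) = -2*n^2 - 16*n - 5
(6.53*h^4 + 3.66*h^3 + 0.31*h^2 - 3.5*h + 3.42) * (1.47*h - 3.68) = 9.5991*h^5 - 18.6502*h^4 - 13.0131*h^3 - 6.2858*h^2 + 17.9074*h - 12.5856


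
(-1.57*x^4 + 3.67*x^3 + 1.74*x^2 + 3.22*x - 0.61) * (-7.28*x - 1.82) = 11.4296*x^5 - 23.8602*x^4 - 19.3466*x^3 - 26.6084*x^2 - 1.4196*x + 1.1102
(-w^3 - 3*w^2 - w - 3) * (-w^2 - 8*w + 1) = w^5 + 11*w^4 + 24*w^3 + 8*w^2 + 23*w - 3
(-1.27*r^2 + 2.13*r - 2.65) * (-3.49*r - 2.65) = 4.4323*r^3 - 4.0682*r^2 + 3.604*r + 7.0225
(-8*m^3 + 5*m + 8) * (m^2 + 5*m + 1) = -8*m^5 - 40*m^4 - 3*m^3 + 33*m^2 + 45*m + 8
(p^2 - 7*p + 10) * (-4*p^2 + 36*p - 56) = -4*p^4 + 64*p^3 - 348*p^2 + 752*p - 560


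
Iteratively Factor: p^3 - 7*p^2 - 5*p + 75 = (p - 5)*(p^2 - 2*p - 15) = (p - 5)^2*(p + 3)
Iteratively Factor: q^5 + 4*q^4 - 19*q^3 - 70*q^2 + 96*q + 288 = (q - 3)*(q^4 + 7*q^3 + 2*q^2 - 64*q - 96) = (q - 3)*(q + 2)*(q^3 + 5*q^2 - 8*q - 48) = (q - 3)^2*(q + 2)*(q^2 + 8*q + 16) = (q - 3)^2*(q + 2)*(q + 4)*(q + 4)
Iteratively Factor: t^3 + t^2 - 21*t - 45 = (t - 5)*(t^2 + 6*t + 9) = (t - 5)*(t + 3)*(t + 3)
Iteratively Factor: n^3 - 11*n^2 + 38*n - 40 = (n - 4)*(n^2 - 7*n + 10) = (n - 4)*(n - 2)*(n - 5)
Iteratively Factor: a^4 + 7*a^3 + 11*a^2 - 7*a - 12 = (a + 3)*(a^3 + 4*a^2 - a - 4) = (a - 1)*(a + 3)*(a^2 + 5*a + 4) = (a - 1)*(a + 3)*(a + 4)*(a + 1)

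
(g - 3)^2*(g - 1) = g^3 - 7*g^2 + 15*g - 9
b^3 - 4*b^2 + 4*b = b*(b - 2)^2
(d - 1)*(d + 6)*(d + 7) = d^3 + 12*d^2 + 29*d - 42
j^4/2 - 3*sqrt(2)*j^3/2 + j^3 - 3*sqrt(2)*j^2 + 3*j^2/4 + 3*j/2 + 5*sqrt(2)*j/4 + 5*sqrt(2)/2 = (j/2 + 1)*(j - 5*sqrt(2)/2)*(j - sqrt(2))*(j + sqrt(2)/2)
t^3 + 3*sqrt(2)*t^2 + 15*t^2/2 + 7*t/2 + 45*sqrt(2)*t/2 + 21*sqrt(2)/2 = (t + 1/2)*(t + 7)*(t + 3*sqrt(2))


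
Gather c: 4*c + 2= 4*c + 2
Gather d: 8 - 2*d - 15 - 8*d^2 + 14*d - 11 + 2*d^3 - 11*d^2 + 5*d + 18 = 2*d^3 - 19*d^2 + 17*d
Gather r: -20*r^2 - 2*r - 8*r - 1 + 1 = -20*r^2 - 10*r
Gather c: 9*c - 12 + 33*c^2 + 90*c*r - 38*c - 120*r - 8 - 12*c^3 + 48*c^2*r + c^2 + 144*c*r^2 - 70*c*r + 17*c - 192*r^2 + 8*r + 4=-12*c^3 + c^2*(48*r + 34) + c*(144*r^2 + 20*r - 12) - 192*r^2 - 112*r - 16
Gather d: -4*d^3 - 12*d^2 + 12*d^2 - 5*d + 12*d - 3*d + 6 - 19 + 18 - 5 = -4*d^3 + 4*d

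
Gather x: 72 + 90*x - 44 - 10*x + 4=80*x + 32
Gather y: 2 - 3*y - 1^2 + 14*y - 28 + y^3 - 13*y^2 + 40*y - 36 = y^3 - 13*y^2 + 51*y - 63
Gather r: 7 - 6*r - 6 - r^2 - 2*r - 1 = -r^2 - 8*r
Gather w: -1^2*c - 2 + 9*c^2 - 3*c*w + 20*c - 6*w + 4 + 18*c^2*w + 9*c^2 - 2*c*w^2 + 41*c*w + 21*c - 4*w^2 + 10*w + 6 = 18*c^2 + 40*c + w^2*(-2*c - 4) + w*(18*c^2 + 38*c + 4) + 8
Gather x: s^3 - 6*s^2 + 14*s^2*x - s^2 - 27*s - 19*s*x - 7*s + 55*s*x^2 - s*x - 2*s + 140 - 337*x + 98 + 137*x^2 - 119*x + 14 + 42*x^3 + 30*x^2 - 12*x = s^3 - 7*s^2 - 36*s + 42*x^3 + x^2*(55*s + 167) + x*(14*s^2 - 20*s - 468) + 252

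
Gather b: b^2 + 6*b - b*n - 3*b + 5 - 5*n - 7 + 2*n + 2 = b^2 + b*(3 - n) - 3*n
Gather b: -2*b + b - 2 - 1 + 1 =-b - 2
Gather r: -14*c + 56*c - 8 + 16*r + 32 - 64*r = 42*c - 48*r + 24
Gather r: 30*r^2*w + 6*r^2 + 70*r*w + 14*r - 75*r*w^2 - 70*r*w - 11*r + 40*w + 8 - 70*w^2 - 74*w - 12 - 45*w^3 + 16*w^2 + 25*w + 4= r^2*(30*w + 6) + r*(3 - 75*w^2) - 45*w^3 - 54*w^2 - 9*w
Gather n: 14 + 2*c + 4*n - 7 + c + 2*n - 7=3*c + 6*n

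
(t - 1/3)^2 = t^2 - 2*t/3 + 1/9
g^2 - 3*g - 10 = (g - 5)*(g + 2)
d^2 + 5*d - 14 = (d - 2)*(d + 7)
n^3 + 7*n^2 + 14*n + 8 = (n + 1)*(n + 2)*(n + 4)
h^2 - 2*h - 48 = (h - 8)*(h + 6)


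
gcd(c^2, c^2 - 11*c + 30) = 1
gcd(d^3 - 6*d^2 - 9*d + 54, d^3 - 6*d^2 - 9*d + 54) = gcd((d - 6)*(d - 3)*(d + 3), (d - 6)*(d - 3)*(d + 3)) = d^3 - 6*d^2 - 9*d + 54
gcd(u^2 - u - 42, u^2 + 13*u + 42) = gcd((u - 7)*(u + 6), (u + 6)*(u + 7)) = u + 6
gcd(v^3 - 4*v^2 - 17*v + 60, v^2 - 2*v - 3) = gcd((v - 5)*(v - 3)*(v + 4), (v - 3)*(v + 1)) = v - 3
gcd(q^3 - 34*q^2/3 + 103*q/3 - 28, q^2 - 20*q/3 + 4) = 1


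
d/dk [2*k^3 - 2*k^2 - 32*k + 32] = 6*k^2 - 4*k - 32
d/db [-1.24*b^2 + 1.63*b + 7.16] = 1.63 - 2.48*b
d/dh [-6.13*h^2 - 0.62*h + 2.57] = -12.26*h - 0.62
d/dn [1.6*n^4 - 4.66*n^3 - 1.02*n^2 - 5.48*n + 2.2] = 6.4*n^3 - 13.98*n^2 - 2.04*n - 5.48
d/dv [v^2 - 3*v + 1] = 2*v - 3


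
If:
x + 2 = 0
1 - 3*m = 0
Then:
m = 1/3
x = -2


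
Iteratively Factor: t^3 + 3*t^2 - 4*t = (t)*(t^2 + 3*t - 4) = t*(t + 4)*(t - 1)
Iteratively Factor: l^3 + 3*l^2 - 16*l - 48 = (l - 4)*(l^2 + 7*l + 12) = (l - 4)*(l + 3)*(l + 4)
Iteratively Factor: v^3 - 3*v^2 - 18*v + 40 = (v - 2)*(v^2 - v - 20) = (v - 5)*(v - 2)*(v + 4)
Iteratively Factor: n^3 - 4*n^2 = (n)*(n^2 - 4*n) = n*(n - 4)*(n)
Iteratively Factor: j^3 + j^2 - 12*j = (j)*(j^2 + j - 12) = j*(j + 4)*(j - 3)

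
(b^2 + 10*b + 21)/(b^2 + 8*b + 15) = (b + 7)/(b + 5)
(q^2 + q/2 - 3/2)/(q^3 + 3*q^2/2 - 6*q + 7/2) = (2*q + 3)/(2*q^2 + 5*q - 7)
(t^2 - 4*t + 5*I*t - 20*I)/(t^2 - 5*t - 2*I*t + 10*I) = (t^2 + t*(-4 + 5*I) - 20*I)/(t^2 - t*(5 + 2*I) + 10*I)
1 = 1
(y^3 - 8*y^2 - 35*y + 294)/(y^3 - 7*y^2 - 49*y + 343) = (y + 6)/(y + 7)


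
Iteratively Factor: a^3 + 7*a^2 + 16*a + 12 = (a + 2)*(a^2 + 5*a + 6) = (a + 2)*(a + 3)*(a + 2)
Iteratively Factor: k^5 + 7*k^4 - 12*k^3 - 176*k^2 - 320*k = (k + 4)*(k^4 + 3*k^3 - 24*k^2 - 80*k) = (k + 4)^2*(k^3 - k^2 - 20*k) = (k - 5)*(k + 4)^2*(k^2 + 4*k) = (k - 5)*(k + 4)^3*(k)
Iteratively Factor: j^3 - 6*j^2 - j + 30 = (j - 5)*(j^2 - j - 6) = (j - 5)*(j + 2)*(j - 3)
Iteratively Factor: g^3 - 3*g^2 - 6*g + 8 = (g - 1)*(g^2 - 2*g - 8) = (g - 1)*(g + 2)*(g - 4)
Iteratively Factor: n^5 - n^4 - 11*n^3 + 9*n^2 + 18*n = (n)*(n^4 - n^3 - 11*n^2 + 9*n + 18) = n*(n - 3)*(n^3 + 2*n^2 - 5*n - 6) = n*(n - 3)*(n + 1)*(n^2 + n - 6) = n*(n - 3)*(n - 2)*(n + 1)*(n + 3)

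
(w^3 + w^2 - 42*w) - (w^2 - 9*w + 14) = w^3 - 33*w - 14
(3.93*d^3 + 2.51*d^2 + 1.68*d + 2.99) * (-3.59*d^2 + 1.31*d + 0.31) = -14.1087*d^5 - 3.8626*d^4 - 1.5248*d^3 - 7.7552*d^2 + 4.4377*d + 0.9269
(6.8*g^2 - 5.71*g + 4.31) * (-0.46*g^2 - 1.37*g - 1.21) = -3.128*g^4 - 6.6894*g^3 - 2.3879*g^2 + 1.0044*g - 5.2151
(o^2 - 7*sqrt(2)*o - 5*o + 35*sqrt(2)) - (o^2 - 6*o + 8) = -7*sqrt(2)*o + o - 8 + 35*sqrt(2)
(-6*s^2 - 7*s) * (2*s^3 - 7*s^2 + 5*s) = -12*s^5 + 28*s^4 + 19*s^3 - 35*s^2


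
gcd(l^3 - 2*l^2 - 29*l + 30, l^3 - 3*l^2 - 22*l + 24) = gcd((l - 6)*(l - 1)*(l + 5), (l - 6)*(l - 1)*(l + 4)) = l^2 - 7*l + 6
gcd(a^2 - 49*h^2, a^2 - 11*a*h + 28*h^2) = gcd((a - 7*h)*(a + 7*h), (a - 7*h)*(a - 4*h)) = a - 7*h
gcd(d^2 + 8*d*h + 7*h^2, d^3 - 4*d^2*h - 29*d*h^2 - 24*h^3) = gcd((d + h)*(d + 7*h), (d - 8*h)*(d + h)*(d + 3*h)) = d + h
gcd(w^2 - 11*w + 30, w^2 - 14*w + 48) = w - 6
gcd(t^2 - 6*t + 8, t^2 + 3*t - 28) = t - 4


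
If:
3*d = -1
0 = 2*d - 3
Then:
No Solution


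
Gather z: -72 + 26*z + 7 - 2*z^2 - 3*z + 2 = -2*z^2 + 23*z - 63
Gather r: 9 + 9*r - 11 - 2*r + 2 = 7*r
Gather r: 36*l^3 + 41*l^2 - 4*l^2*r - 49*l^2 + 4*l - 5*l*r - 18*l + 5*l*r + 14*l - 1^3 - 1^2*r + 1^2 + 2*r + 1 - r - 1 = 36*l^3 - 4*l^2*r - 8*l^2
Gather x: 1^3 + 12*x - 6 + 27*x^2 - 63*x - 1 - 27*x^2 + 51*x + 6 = 0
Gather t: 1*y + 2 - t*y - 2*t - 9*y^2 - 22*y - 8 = t*(-y - 2) - 9*y^2 - 21*y - 6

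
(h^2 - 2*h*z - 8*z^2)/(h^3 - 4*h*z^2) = (-h + 4*z)/(h*(-h + 2*z))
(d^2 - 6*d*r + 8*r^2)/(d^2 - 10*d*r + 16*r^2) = (-d + 4*r)/(-d + 8*r)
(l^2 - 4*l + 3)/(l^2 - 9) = (l - 1)/(l + 3)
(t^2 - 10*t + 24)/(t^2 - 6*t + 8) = (t - 6)/(t - 2)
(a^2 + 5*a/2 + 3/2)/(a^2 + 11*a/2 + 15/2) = (2*a^2 + 5*a + 3)/(2*a^2 + 11*a + 15)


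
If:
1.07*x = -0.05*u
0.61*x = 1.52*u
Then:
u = 0.00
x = 0.00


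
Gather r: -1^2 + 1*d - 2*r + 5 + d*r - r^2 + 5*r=d - r^2 + r*(d + 3) + 4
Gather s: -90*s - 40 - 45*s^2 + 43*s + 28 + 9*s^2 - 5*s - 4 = -36*s^2 - 52*s - 16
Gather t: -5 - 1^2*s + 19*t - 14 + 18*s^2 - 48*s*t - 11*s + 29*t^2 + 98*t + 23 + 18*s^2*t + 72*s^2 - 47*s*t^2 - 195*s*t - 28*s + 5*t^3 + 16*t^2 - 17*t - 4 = 90*s^2 - 40*s + 5*t^3 + t^2*(45 - 47*s) + t*(18*s^2 - 243*s + 100)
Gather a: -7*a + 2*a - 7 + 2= -5*a - 5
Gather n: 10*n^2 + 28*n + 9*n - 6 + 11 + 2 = 10*n^2 + 37*n + 7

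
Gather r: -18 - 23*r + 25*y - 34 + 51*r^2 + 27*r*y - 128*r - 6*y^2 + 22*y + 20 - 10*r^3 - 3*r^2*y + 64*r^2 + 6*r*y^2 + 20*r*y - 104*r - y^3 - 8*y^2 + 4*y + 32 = -10*r^3 + r^2*(115 - 3*y) + r*(6*y^2 + 47*y - 255) - y^3 - 14*y^2 + 51*y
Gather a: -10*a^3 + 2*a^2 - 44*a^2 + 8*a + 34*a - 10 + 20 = -10*a^3 - 42*a^2 + 42*a + 10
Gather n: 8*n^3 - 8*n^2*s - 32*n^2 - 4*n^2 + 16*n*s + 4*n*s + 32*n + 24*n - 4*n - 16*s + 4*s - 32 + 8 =8*n^3 + n^2*(-8*s - 36) + n*(20*s + 52) - 12*s - 24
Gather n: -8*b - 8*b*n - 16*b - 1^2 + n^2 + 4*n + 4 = -24*b + n^2 + n*(4 - 8*b) + 3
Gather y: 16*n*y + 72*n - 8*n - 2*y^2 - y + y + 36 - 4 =16*n*y + 64*n - 2*y^2 + 32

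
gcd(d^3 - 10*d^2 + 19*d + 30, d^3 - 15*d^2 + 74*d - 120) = d^2 - 11*d + 30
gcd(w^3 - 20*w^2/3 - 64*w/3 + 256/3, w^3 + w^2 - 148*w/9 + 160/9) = w - 8/3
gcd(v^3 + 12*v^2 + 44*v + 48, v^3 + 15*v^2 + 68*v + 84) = v^2 + 8*v + 12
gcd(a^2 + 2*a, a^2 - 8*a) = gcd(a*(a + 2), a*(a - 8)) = a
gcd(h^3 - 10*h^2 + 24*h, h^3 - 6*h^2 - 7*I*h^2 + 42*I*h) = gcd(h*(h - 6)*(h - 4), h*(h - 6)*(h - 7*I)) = h^2 - 6*h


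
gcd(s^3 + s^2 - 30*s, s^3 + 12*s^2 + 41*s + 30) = s + 6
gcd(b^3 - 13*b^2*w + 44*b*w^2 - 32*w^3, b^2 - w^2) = -b + w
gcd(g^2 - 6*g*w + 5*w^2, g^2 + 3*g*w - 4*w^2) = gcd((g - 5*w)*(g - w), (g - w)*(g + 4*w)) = -g + w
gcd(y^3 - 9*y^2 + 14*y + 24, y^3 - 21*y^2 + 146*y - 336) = y - 6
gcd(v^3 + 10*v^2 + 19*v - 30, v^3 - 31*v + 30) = v^2 + 5*v - 6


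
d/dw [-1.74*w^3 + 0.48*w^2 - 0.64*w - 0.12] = -5.22*w^2 + 0.96*w - 0.64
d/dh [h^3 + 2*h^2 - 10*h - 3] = 3*h^2 + 4*h - 10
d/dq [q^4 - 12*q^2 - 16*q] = 4*q^3 - 24*q - 16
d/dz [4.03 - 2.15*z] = -2.15000000000000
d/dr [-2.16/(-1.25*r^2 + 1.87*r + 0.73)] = (4.0392 - 5.4*r)/(-1.25*r^2 + 1.87*r + 0.73)^2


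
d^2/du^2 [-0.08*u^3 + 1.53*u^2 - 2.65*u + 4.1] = 3.06 - 0.48*u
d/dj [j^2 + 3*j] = 2*j + 3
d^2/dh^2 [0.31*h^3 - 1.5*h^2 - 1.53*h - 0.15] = 1.86*h - 3.0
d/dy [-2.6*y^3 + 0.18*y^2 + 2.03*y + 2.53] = -7.8*y^2 + 0.36*y + 2.03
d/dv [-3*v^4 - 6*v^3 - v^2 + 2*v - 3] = -12*v^3 - 18*v^2 - 2*v + 2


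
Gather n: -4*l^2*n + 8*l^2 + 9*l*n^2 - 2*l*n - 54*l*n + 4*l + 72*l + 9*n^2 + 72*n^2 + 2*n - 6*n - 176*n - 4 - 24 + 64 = 8*l^2 + 76*l + n^2*(9*l + 81) + n*(-4*l^2 - 56*l - 180) + 36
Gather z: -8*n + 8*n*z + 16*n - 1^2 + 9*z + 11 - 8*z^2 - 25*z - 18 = 8*n - 8*z^2 + z*(8*n - 16) - 8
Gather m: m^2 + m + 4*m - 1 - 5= m^2 + 5*m - 6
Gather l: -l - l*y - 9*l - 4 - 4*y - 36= l*(-y - 10) - 4*y - 40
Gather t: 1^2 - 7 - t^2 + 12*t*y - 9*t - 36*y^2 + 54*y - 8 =-t^2 + t*(12*y - 9) - 36*y^2 + 54*y - 14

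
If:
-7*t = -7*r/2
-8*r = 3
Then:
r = -3/8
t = -3/16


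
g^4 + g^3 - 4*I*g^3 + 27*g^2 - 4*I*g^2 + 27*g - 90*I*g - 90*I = (g + 1)*(g - 6*I)*(g - 3*I)*(g + 5*I)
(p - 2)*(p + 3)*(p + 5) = p^3 + 6*p^2 - p - 30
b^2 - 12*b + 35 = (b - 7)*(b - 5)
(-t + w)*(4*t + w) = -4*t^2 + 3*t*w + w^2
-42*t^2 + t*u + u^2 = (-6*t + u)*(7*t + u)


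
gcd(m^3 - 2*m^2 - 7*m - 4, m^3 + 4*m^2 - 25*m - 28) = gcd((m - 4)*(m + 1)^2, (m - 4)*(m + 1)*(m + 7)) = m^2 - 3*m - 4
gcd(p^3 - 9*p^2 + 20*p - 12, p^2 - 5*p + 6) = p - 2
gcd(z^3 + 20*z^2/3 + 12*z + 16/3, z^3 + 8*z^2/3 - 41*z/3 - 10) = z + 2/3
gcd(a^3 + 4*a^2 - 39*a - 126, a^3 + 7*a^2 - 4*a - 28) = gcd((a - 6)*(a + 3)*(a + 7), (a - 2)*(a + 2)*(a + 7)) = a + 7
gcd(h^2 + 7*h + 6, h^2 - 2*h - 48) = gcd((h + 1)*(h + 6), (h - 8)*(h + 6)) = h + 6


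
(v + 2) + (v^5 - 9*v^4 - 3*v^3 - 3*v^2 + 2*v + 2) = v^5 - 9*v^4 - 3*v^3 - 3*v^2 + 3*v + 4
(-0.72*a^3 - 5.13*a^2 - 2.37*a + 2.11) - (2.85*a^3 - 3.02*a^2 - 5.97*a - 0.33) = -3.57*a^3 - 2.11*a^2 + 3.6*a + 2.44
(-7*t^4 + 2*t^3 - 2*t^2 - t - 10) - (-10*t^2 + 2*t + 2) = -7*t^4 + 2*t^3 + 8*t^2 - 3*t - 12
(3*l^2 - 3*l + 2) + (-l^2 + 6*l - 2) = 2*l^2 + 3*l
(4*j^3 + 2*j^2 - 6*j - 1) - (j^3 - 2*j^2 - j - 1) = 3*j^3 + 4*j^2 - 5*j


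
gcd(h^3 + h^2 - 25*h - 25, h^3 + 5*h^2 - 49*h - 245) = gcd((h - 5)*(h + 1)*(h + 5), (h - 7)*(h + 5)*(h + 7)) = h + 5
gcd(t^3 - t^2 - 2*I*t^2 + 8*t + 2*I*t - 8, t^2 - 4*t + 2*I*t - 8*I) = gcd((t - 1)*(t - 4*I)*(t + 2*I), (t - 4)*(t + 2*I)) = t + 2*I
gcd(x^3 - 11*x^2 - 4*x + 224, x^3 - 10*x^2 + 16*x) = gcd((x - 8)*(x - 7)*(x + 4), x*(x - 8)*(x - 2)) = x - 8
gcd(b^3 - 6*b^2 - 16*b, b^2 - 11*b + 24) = b - 8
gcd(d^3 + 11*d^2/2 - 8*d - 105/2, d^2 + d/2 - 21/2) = d^2 + d/2 - 21/2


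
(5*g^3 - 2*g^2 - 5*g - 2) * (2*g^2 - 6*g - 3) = 10*g^5 - 34*g^4 - 13*g^3 + 32*g^2 + 27*g + 6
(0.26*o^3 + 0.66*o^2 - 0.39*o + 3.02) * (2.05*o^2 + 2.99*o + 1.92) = 0.533*o^5 + 2.1304*o^4 + 1.6731*o^3 + 6.2921*o^2 + 8.281*o + 5.7984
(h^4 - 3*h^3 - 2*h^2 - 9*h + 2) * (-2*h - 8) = -2*h^5 - 2*h^4 + 28*h^3 + 34*h^2 + 68*h - 16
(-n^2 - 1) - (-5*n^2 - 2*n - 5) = 4*n^2 + 2*n + 4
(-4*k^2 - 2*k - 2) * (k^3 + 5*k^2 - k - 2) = -4*k^5 - 22*k^4 - 8*k^3 + 6*k + 4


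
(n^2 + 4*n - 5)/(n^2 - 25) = (n - 1)/(n - 5)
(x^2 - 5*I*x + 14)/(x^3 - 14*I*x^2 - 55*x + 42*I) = (x + 2*I)/(x^2 - 7*I*x - 6)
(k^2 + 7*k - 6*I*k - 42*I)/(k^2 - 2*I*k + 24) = (k + 7)/(k + 4*I)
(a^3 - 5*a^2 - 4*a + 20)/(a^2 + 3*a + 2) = (a^2 - 7*a + 10)/(a + 1)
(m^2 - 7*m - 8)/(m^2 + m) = (m - 8)/m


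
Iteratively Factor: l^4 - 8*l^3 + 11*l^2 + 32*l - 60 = (l - 2)*(l^3 - 6*l^2 - l + 30) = (l - 3)*(l - 2)*(l^2 - 3*l - 10) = (l - 3)*(l - 2)*(l + 2)*(l - 5)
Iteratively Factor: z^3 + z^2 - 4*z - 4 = (z - 2)*(z^2 + 3*z + 2) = (z - 2)*(z + 2)*(z + 1)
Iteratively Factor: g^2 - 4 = (g + 2)*(g - 2)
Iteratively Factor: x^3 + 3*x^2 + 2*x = (x + 2)*(x^2 + x) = x*(x + 2)*(x + 1)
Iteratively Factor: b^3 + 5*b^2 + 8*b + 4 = (b + 1)*(b^2 + 4*b + 4) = (b + 1)*(b + 2)*(b + 2)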